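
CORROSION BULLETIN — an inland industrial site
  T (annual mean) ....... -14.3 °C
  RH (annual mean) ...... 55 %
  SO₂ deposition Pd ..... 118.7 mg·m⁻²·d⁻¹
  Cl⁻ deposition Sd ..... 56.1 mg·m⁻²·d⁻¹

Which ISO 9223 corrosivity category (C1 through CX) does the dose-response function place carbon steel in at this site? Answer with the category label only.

carbon steel: T≤10 °C ⇒ hinge +0.150·(-14.3−10) = -3.6450
  SO₂ term: 1.77·118.7^0.52·exp(0.02·55-3.6450) = 1.665
  Sd branch = 0.102·Sd^0.62·e^(0.033·RH+0.04·T) = 4.293 μm/a
  sum: 1.665 + 4.293 → r_corr = 5.958 μm/a
ISO 9223 Table 2 (carbon steel): 1.3 < 5.96 ≤ 25 μm/a ⇒ C2

C2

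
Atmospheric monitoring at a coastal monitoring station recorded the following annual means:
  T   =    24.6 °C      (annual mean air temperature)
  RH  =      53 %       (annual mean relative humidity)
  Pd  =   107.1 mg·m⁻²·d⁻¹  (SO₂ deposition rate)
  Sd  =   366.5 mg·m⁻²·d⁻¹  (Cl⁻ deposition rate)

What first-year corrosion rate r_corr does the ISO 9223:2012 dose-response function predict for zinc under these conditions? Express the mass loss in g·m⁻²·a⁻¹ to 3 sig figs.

r_corr = 47.6 g·m⁻²·a⁻¹

zinc: f(T) = -0.071·(T−10) [T>10 °C] = -1.0366
  sulphur-dioxide contribution → 0.4096 μm/a
  chloride contribution → 6.263 μm/a
  ⇒ r_corr(zinc) = 6.673 μm/a
Convert to mass loss: 6.673 μm/a × 7.14 g/cm³ = 47.65 g·m⁻²·a⁻¹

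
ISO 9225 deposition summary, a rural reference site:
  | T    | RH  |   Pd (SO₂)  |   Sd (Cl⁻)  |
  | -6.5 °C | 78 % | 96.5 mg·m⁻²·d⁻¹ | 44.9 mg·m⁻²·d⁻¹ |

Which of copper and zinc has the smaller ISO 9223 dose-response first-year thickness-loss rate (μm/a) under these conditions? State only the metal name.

copper

copper: f(T) = +0.126·(T−10) [T≤10 °C] = -2.0790
  sulphur-dioxide contribution → 0.2168 μm/a
  chloride contribution → 0.3451 μm/a
  ⇒ r_corr(copper) = 0.5619 μm/a
zinc: temperature factor f = +0.038·(-16.5) = -0.6270
  sulphur-dioxide contribution → 1.861 μm/a
  chloride contribution → 0.1644 μm/a
  total first-year rate 2.025 μm/a
Ordering by μm/a: zinc (2.03) > copper (0.562)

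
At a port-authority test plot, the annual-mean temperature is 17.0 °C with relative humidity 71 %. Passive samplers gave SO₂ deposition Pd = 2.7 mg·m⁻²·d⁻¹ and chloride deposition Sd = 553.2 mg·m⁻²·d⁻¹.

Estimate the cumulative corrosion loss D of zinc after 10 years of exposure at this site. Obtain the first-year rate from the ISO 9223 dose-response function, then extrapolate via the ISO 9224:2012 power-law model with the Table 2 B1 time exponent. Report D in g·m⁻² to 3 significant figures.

zinc: temperature factor f = -0.071·(7.0) = -0.4970
  SO₂ term: 0.0129·2.7^0.44·exp(0.046·71-0.4970) = 0.3184
  Cl⁻ term: 0.0175·553.2^0.57·exp(0.008·71+0.085·17.0) = 4.794
  sum: 0.3184 + 4.794 → r_corr = 5.113 μm/a
Power-law: D(10) = r_corr · 10^0.813
  D(10) = 5.113 × 10^0.813 = 5.113 × 6.501 = 33.24 μm
  Mass loss = 33.24 μm × 7.14 g/cm³ = 237.3 g·m⁻²

D(10) = 237 g·m⁻²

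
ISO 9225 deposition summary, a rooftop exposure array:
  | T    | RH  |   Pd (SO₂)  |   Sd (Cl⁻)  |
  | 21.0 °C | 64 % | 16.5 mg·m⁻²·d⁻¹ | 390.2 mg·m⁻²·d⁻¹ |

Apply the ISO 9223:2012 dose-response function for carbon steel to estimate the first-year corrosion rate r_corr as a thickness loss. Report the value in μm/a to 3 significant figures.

carbon steel: temperature factor f = -0.054·(11.0) = -0.5940
  Pd branch = 1.77·Pd^0.52·e^(0.02·RH+f) = 15.1 μm/a
  Cl⁻ term: 0.102·390.2^0.62·exp(0.033·64+0.04·21.0) = 78.93
  r_corr = 15.1 + 78.93 = 94.03 μm/a

r_corr = 94.0 μm/a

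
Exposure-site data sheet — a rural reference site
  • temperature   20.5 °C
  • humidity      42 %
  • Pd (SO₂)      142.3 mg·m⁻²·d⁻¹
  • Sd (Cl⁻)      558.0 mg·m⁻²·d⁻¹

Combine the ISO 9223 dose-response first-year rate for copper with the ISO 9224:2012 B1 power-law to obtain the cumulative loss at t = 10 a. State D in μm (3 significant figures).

copper: T>10 °C ⇒ hinge -0.080·(20.5−10) = -0.8400
  Pd branch = 0.0053·Pd^0.26·e^(0.059·RH+f) = 0.09897 μm/a
  Cl⁻ term: 0.01025·558.0^0.27·exp(0.036·42+0.049·20.5) = 0.7002
  sum: 0.09897 + 0.7002 → r_corr = 0.7992 μm/a
ISO 9224: D(t) = r_corr · t^b with b = 0.667 (copper, B1)
  D(10) = 0.7992 × 10^0.667 = 0.7992 × 4.645 = 3.712 μm

D(10) = 3.71 μm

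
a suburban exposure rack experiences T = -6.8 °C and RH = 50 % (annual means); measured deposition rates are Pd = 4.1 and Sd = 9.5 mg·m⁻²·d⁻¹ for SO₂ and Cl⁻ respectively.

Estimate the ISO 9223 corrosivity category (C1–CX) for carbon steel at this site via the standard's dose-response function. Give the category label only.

carbon steel: T≤10 °C ⇒ hinge +0.150·(-6.8−10) = -2.5200
  SO₂ term: 1.77·4.1^0.52·exp(0.02·50-2.5200) = 0.8063
  Sd branch = 0.102·Sd^0.62·e^(0.033·RH+0.04·T) = 1.634 μm/a
  sum: 0.8063 + 1.634 → r_corr = 2.44 μm/a
ISO 9223 Table 2 (carbon steel): 1.3 < 2.44 ≤ 25 μm/a ⇒ C2

C2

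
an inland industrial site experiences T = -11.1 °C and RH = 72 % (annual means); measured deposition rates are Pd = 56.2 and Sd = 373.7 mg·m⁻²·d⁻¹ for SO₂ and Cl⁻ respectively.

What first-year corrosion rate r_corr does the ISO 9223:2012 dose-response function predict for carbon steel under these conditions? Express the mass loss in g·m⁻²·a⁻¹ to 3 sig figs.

r_corr = 238 g·m⁻²·a⁻¹

carbon steel: temperature factor f = +0.150·(-21.1) = -3.1650
  SO₂ term: 1.77·56.2^0.52·exp(0.02·72-3.1650) = 2.563
  Sd branch = 0.102·Sd^0.62·e^(0.033·RH+0.04·T) = 27.71 μm/a
  sum: 2.563 + 27.71 → r_corr = 30.27 μm/a
Convert to mass loss: 30.27 μm/a × 7.85 g/cm³ = 237.6 g·m⁻²·a⁻¹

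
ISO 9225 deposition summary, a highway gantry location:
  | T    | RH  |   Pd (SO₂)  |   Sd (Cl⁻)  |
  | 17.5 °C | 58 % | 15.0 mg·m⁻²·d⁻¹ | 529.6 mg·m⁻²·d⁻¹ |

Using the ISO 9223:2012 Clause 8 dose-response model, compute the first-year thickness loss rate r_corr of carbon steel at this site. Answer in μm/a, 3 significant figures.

r_corr = 83.4 μm/a

carbon steel: temperature factor f = -0.054·(7.5) = -0.4050
  SO₂ term: 1.77·15.0^0.52·exp(0.02·58-0.4050) = 15.4
  Sd branch = 0.102·Sd^0.62·e^(0.033·RH+0.04·T) = 68.03 μm/a
  sum: 15.4 + 68.03 → r_corr = 83.43 μm/a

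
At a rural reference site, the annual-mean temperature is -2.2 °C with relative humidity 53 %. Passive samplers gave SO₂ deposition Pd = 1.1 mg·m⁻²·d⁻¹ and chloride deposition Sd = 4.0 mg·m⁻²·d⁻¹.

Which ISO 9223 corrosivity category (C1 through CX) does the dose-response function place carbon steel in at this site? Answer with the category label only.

carbon steel: T≤10 °C ⇒ hinge +0.150·(-2.2−10) = -1.8300
  SO₂ term: 1.77·1.1^0.52·exp(0.02·53-1.8300) = 0.8612
  Sd branch = 0.102·Sd^0.62·e^(0.033·RH+0.04·T) = 1.268 μm/a
  r_corr = 0.8612 + 1.268 = 2.13 μm/a
Category bounds: 1.3…25 μm/a bracket r_corr ⇒ C2

C2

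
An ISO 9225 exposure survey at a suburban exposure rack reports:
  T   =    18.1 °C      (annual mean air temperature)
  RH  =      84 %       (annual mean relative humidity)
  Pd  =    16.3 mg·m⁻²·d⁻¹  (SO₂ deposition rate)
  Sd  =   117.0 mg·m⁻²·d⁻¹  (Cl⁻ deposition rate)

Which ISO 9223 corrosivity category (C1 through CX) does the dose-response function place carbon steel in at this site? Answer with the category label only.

carbon steel: T>10 °C ⇒ hinge -0.054·(18.1−10) = -0.4374
  sulphur-dioxide contribution → 26.18 μm/a
  chloride contribution → 64.44 μm/a
  ⇒ r_corr(carbon steel) = 90.62 μm/a
Category bounds: 80…200 μm/a bracket r_corr ⇒ C5

C5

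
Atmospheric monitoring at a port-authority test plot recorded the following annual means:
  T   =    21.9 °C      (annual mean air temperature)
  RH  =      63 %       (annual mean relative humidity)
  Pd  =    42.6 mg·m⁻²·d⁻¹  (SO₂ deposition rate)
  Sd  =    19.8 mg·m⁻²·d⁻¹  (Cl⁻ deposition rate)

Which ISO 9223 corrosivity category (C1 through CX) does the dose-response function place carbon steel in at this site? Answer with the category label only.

C3

carbon steel: T>10 °C ⇒ hinge -0.054·(21.9−10) = -0.6426
  Pd branch = 1.77·Pd^0.52·e^(0.02·RH+f) = 23.09 μm/a
  Sd branch = 0.102·Sd^0.62·e^(0.033·RH+0.04·T) = 12.47 μm/a
  sum: 23.09 + 12.47 → r_corr = 35.56 μm/a
ISO 9223 Table 2 (carbon steel): 25 < 35.6 ≤ 50 μm/a ⇒ C3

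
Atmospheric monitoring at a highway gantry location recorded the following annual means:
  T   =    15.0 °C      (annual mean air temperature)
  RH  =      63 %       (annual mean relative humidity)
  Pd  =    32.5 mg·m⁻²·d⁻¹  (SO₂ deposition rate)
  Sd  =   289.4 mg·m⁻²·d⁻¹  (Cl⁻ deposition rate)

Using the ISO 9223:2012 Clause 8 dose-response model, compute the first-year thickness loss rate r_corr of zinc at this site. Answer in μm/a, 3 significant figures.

zinc: temperature factor f = -0.071·(5.0) = -0.3550
  Pd branch = 0.0129·Pd^0.44·e^(0.046·RH+f) = 0.759 μm/a
  Cl⁻ term: 0.0175·289.4^0.57·exp(0.008·63+0.085·15.0) = 2.622
  r_corr = 0.759 + 2.622 = 3.381 μm/a

r_corr = 3.38 μm/a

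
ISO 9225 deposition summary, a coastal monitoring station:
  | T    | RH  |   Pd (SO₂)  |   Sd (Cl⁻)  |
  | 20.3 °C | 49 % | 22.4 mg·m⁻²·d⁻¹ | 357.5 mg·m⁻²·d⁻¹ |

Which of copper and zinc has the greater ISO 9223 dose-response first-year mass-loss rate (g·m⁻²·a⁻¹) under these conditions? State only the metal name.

copper: T>10 °C ⇒ hinge -0.080·(20.3−10) = -0.8240
  sulphur-dioxide contribution → 0.09398 μm/a
  chloride contribution → 0.791 μm/a
  ⇒ r_corr(copper) = 0.885 μm/a
  mass loss = 0.885 μm/a × 8.96 g/cm³ = 7.93 g·m⁻²·a⁻¹
zinc: temperature factor f = -0.071·(10.3) = -0.7313
  sulphur-dioxide contribution → 0.2323 μm/a
  chloride contribution → 4.15 μm/a
  ⇒ r_corr(zinc) = 4.382 μm/a
  mass loss = 4.382 μm/a × 7.14 g/cm³ = 31.29 g·m⁻²·a⁻¹
Ordering by g·m⁻²·a⁻¹: zinc (31.3) > copper (7.93)

zinc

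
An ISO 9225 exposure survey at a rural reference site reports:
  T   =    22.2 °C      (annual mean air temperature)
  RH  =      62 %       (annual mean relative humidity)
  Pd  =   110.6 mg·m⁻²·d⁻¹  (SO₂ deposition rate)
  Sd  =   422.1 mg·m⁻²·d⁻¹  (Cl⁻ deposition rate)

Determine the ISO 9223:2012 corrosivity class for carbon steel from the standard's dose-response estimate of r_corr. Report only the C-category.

carbon steel: T>10 °C ⇒ hinge -0.054·(22.2−10) = -0.6588
  Pd branch = 1.77·Pd^0.52·e^(0.02·RH+f) = 36.57 μm/a
  Cl⁻ term: 0.102·422.1^0.62·exp(0.033·62+0.04·22.2) = 81.39
  r_corr = 36.57 + 81.39 = 118 μm/a
118 μm/a falls in (80, 200] for carbon steel → category C5

C5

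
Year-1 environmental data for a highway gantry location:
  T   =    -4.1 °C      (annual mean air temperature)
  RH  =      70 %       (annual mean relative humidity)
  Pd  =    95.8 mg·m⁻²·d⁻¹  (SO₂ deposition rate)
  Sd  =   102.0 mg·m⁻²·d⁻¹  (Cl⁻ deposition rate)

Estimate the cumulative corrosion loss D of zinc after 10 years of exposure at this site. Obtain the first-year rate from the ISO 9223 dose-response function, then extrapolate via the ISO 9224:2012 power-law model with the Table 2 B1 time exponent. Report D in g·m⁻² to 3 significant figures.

D(10) = 79.3 g·m⁻²

zinc: temperature factor f = +0.038·(-14.1) = -0.5358
  Pd branch = 0.0129·Pd^0.44·e^(0.046·RH+f) = 1.406 μm/a
  Sd branch = 0.0175·Sd^0.57·e^(0.008·RH+0.085·T) = 0.3019 μm/a
  sum: 1.406 + 0.3019 → r_corr = 1.708 μm/a
Long-term exponent b (ISO 9224 Table 2, B1) = 0.813
  D(10) = 1.708 × 10^0.813 = 1.708 × 6.501 = 11.11 μm
  Mass loss = 11.11 μm × 7.14 g/cm³ = 79.3 g·m⁻²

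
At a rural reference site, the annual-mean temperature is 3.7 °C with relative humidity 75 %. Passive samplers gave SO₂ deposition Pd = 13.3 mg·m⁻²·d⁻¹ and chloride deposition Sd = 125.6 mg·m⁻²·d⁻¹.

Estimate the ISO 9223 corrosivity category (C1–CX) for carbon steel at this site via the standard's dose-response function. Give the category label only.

carbon steel: f(T) = +0.150·(T−10) [T≤10 °C] = -0.9450
  sulphur-dioxide contribution → 11.84 μm/a
  chloride contribution → 28.13 μm/a
  ⇒ r_corr(carbon steel) = 39.97 μm/a
40 μm/a falls in (25, 50] for carbon steel → category C3

C3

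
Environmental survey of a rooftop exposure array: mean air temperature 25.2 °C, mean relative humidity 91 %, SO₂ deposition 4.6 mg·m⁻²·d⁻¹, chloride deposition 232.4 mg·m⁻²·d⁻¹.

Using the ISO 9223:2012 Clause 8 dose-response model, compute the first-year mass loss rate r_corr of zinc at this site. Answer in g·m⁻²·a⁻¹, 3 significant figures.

zinc: f(T) = -0.071·(T−10) [T>10 °C] = -1.0792
  sulphur-dioxide contribution → 0.5642 μm/a
  chloride contribution → 6.89 μm/a
  ⇒ r_corr(zinc) = 7.454 μm/a
Convert to mass loss: 7.454 μm/a × 7.14 g/cm³ = 53.22 g·m⁻²·a⁻¹

r_corr = 53.2 g·m⁻²·a⁻¹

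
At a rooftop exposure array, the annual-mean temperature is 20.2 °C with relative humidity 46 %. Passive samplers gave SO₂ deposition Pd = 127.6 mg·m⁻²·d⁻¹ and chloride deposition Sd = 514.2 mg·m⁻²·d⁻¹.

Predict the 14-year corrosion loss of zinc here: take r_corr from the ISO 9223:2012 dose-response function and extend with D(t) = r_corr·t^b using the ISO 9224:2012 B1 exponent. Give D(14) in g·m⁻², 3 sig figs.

D(14) = 328 g·m⁻²

zinc: temperature factor f = -0.071·(10.2) = -0.7242
  sulphur-dioxide contribution → 0.4381 μm/a
  chloride contribution → 4.942 μm/a
  total first-year rate 5.38 μm/a
ISO 9224: D(t) = r_corr · t^b with b = 0.813 (zinc, B1)
  D(14) = 5.38 × 14^0.813 = 5.38 × 8.547 = 45.98 μm
  Mass loss = 45.98 μm × 7.14 g/cm³ = 328.3 g·m⁻²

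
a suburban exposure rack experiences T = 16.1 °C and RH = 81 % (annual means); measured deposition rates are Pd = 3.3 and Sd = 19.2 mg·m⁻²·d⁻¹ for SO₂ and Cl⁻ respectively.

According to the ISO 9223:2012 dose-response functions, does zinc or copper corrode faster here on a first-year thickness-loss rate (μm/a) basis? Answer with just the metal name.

zinc: f(T) = -0.071·(T−10) [T>10 °C] = -0.4331
  SO₂ term: 0.0129·3.3^0.44·exp(0.046·81-0.4331) = 0.5873
  Sd branch = 0.0175·Sd^0.57·e^(0.008·RH+0.085·T) = 0.7084 μm/a
  sum: 0.5873 + 0.7084 → r_corr = 1.296 μm/a
copper: temperature factor f = -0.080·(6.1) = -0.4880
  SO₂ term: 0.0053·3.3^0.26·exp(0.059·81-0.4880) = 0.528
  Sd branch = 0.01025·Sd^0.27·e^(0.036·RH+0.049·T) = 0.9252 μm/a
  sum: 0.528 + 0.9252 → r_corr = 1.453 μm/a
Ordering by μm/a: copper (1.45) > zinc (1.3)

copper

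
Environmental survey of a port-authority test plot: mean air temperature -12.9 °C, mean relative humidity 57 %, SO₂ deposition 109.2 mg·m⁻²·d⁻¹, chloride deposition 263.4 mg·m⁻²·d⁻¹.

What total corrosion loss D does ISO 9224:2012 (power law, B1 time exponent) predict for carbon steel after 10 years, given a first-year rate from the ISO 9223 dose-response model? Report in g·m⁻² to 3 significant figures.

carbon steel: T≤10 °C ⇒ hinge +0.150·(-12.9−10) = -3.4350
  sulphur-dioxide contribution → 2.047 μm/a
  chloride contribution → 12.65 μm/a
  total first-year rate 14.7 μm/a
ISO 9224: D(t) = r_corr · t^b with b = 0.523 (carbon steel, B1)
  D(10) = 14.7 × 10^0.523 = 14.7 × 3.334 = 49.01 μm
  Mass loss = 49.01 μm × 7.85 g/cm³ = 384.8 g·m⁻²

D(10) = 385 g·m⁻²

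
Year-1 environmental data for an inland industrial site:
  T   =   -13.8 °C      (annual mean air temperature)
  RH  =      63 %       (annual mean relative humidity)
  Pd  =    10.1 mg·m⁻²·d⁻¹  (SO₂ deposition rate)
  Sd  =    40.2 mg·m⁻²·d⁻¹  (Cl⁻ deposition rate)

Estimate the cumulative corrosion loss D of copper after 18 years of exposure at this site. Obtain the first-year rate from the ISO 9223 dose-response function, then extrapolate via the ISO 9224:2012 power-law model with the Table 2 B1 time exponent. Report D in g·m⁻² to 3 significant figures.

copper: T≤10 °C ⇒ hinge +0.126·(-13.8−10) = -2.9988
  sulphur-dioxide contribution → 0.01983 μm/a
  chloride contribution → 0.1365 μm/a
  total first-year rate 0.1563 μm/a
Power-law: D(18) = r_corr · 18^0.667
  D(18) = 0.1563 × 18^0.667 = 0.1563 × 6.875 = 1.075 μm
  Mass loss = 1.075 μm × 8.96 g/cm³ = 9.631 g·m⁻²

D(18) = 9.63 g·m⁻²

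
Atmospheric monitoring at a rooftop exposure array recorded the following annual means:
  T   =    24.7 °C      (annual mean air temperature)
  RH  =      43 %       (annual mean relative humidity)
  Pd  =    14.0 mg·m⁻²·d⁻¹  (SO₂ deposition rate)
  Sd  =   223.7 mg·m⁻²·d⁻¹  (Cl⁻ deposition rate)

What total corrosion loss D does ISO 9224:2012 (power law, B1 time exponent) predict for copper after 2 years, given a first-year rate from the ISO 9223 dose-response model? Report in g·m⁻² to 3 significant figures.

D(2) = 10.5 g·m⁻²

copper: T>10 °C ⇒ hinge -0.080·(24.7−10) = -1.1760
  SO₂ term: 0.0053·14.0^0.26·exp(0.059·43-1.1760) = 0.04105
  Sd branch = 0.01025·Sd^0.27·e^(0.036·RH+0.049·T) = 0.6967 μm/a
  r_corr = 0.04105 + 0.6967 = 0.7378 μm/a
Long-term exponent b (ISO 9224 Table 2, B1) = 0.667
  D(2) = 0.7378 × 2^0.667 = 0.7378 × 1.588 = 1.171 μm
  Mass loss = 1.171 μm × 8.96 g/cm³ = 10.5 g·m⁻²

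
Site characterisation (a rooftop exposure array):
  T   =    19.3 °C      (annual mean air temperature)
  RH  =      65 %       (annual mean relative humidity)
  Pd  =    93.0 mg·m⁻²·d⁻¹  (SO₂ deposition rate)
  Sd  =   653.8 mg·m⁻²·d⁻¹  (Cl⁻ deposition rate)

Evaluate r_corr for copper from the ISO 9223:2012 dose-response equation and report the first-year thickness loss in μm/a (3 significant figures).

r_corr = 1.96 μm/a

copper: f(T) = -0.080·(T−10) [T>10 °C] = -0.7440
  Pd branch = 0.0053·Pd^0.26·e^(0.059·RH+f) = 0.3789 μm/a
  Cl⁻ term: 0.01025·653.8^0.27·exp(0.036·65+0.049·19.3) = 1.577
  sum: 0.3789 + 1.577 → r_corr = 1.956 μm/a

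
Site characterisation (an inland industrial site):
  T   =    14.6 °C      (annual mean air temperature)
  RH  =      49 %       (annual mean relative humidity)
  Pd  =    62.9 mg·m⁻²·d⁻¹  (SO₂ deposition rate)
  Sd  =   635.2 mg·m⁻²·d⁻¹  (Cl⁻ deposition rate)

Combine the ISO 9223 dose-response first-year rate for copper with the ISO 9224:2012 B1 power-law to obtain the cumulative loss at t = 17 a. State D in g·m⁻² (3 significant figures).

copper: T>10 °C ⇒ hinge -0.080·(14.6−10) = -0.3680
  sulphur-dioxide contribution → 0.1939 μm/a
  chloride contribution → 0.6987 μm/a
  ⇒ r_corr(copper) = 0.8926 μm/a
ISO 9224: D(t) = r_corr · t^b with b = 0.667 (copper, B1)
  D(17) = 0.8926 × 17^0.667 = 0.8926 × 6.618 = 5.907 μm
  Mass loss = 5.907 μm × 8.96 g/cm³ = 52.93 g·m⁻²

D(17) = 52.9 g·m⁻²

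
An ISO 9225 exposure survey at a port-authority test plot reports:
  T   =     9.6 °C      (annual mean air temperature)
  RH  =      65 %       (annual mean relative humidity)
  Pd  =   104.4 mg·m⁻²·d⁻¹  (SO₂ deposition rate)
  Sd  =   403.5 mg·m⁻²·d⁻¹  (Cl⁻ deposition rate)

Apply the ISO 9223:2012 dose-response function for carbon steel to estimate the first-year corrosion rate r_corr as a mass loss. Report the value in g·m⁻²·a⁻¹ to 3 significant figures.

carbon steel: T≤10 °C ⇒ hinge +0.150·(9.6−10) = -0.0600
  sulphur-dioxide contribution → 68.58 μm/a
  chloride contribution → 52.79 μm/a
  ⇒ r_corr(carbon steel) = 121.4 μm/a
Convert to mass loss: 121.4 μm/a × 7.85 g/cm³ = 952.8 g·m⁻²·a⁻¹

r_corr = 953 g·m⁻²·a⁻¹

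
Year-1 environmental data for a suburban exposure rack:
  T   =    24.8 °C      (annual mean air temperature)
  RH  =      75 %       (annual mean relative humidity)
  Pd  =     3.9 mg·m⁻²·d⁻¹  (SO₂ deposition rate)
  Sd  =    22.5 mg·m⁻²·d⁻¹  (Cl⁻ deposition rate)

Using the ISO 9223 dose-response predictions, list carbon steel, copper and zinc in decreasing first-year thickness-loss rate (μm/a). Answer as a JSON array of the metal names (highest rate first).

["carbon steel", "zinc", "copper"]

carbon steel: f(T) = -0.054·(T−10) [T>10 °C] = -0.7992
  sulphur-dioxide contribution → 7.239 μm/a
  chloride contribution → 22.52 μm/a
  ⇒ r_corr(carbon steel) = 29.76 μm/a
copper: T>10 °C ⇒ hinge -0.080·(24.8−10) = -1.1840
  sulphur-dioxide contribution → 0.193 μm/a
  chloride contribution → 1.192 μm/a
  ⇒ r_corr(copper) = 1.385 μm/a
zinc: temperature factor f = -0.071·(14.8) = -1.0508
  sulphur-dioxide contribution → 0.2586 μm/a
  chloride contribution → 1.548 μm/a
  ⇒ r_corr(zinc) = 1.807 μm/a
Ordering by μm/a: carbon steel (29.8) > zinc (1.81) > copper (1.38)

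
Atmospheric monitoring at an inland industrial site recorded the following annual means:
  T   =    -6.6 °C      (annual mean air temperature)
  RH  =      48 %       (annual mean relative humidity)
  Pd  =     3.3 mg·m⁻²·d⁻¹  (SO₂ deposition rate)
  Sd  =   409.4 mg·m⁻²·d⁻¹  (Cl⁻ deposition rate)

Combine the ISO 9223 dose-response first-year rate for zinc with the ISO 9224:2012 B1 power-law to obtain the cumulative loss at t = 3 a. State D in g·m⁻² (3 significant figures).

zinc: temperature factor f = +0.038·(-16.6) = -0.6308
  Pd branch = 0.0129·Pd^0.44·e^(0.046·RH+f) = 0.1056 μm/a
  Sd branch = 0.0175·Sd^0.57·e^(0.008·RH+0.085·T) = 0.452 μm/a
  r_corr = 0.1056 + 0.452 = 0.5576 μm/a
Power-law: D(3) = r_corr · 3^0.813
  D(3) = 0.5576 × 3^0.813 = 0.5576 × 2.443 = 1.362 μm
  Mass loss = 1.362 μm × 7.14 g/cm³ = 9.725 g·m⁻²

D(3) = 9.73 g·m⁻²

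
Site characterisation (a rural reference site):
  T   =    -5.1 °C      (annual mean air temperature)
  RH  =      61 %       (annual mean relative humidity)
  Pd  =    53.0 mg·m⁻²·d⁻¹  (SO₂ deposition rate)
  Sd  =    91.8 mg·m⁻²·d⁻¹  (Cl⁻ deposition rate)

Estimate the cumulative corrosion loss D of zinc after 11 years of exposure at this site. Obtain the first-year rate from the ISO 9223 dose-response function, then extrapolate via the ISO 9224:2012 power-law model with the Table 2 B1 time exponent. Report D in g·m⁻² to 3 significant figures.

D(11) = 46.8 g·m⁻²

zinc: T≤10 °C ⇒ hinge +0.038·(-5.1−10) = -0.5738
  Pd branch = 0.0129·Pd^0.44·e^(0.046·RH+f) = 0.6898 μm/a
  Cl⁻ term: 0.0175·91.8^0.57·exp(0.008·61+0.085·-5.1) = 0.243
  r_corr = 0.6898 + 0.243 = 0.9327 μm/a
Power-law: D(11) = r_corr · 11^0.813
  D(11) = 0.9327 × 11^0.813 = 0.9327 × 7.025 = 6.552 μm
  Mass loss = 6.552 μm × 7.14 g/cm³ = 46.78 g·m⁻²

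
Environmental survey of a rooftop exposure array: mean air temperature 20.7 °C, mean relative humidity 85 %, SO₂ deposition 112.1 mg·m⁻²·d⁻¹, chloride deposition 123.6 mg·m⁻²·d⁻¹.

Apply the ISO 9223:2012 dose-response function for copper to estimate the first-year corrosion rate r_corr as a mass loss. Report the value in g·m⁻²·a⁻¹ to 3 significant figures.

copper: temperature factor f = -0.080·(10.7) = -0.8560
  SO₂ term: 0.0053·112.1^0.26·exp(0.059·85-0.8560) = 1.157
  Cl⁻ term: 0.01025·123.6^0.27·exp(0.036·85+0.049·20.7) = 2.213
  sum: 1.157 + 2.213 → r_corr = 3.37 μm/a
Convert to mass loss: 3.37 μm/a × 8.96 g/cm³ = 30.2 g·m⁻²·a⁻¹

r_corr = 30.2 g·m⁻²·a⁻¹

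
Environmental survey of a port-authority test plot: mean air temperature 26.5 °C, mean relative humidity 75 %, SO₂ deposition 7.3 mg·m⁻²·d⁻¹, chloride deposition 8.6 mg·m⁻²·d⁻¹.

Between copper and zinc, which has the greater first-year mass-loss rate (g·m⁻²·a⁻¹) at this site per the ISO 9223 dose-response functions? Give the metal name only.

copper

copper: f(T) = -0.080·(T−10) [T>10 °C] = -1.3200
  SO₂ term: 0.0053·7.3^0.26·exp(0.059·75-1.3200) = 0.1983
  Cl⁻ term: 0.01025·8.6^0.27·exp(0.036·75+0.049·26.5) = 0.999
  r_corr = 0.1983 + 0.999 = 1.197 μm/a
  mass loss = 1.197 μm/a × 8.96 g/cm³ = 10.73 g·m⁻²·a⁻¹
zinc: f(T) = -0.071·(T−10) [T>10 °C] = -1.1715
  Pd branch = 0.0129·Pd^0.44·e^(0.046·RH+f) = 0.302 μm/a
  Sd branch = 0.0175·Sd^0.57·e^(0.008·RH+0.085·T) = 1.034 μm/a
  r_corr = 0.302 + 1.034 = 1.336 μm/a
  mass loss = 1.336 μm/a × 7.14 g/cm³ = 9.539 g·m⁻²·a⁻¹
Ordering by g·m⁻²·a⁻¹: copper (10.7) > zinc (9.54)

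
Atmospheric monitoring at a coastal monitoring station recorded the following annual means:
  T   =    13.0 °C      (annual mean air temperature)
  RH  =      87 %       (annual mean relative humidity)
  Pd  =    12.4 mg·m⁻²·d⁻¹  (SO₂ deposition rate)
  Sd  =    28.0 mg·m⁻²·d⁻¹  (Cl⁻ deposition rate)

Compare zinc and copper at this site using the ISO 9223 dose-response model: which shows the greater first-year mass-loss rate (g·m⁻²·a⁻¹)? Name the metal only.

copper

zinc: T>10 °C ⇒ hinge -0.071·(13.0−10) = -0.2130
  Pd branch = 0.0129·Pd^0.44·e^(0.046·RH+f) = 1.727 μm/a
  Sd branch = 0.0175·Sd^0.57·e^(0.008·RH+0.085·T) = 0.7081 μm/a
  r_corr = 1.727 + 0.7081 = 2.435 μm/a
  mass loss = 2.435 μm/a × 7.14 g/cm³ = 17.38 g·m⁻²·a⁻¹
copper: T>10 °C ⇒ hinge -0.080·(13.0−10) = -0.2400
  Pd branch = 0.0053·Pd^0.26·e^(0.059·RH+f) = 1.36 μm/a
  Sd branch = 0.01025·Sd^0.27·e^(0.036·RH+0.049·T) = 1.092 μm/a
  r_corr = 1.36 + 1.092 = 2.452 μm/a
  mass loss = 2.452 μm/a × 8.96 g/cm³ = 21.97 g·m⁻²·a⁻¹
Ordering by g·m⁻²·a⁻¹: copper (22) > zinc (17.4)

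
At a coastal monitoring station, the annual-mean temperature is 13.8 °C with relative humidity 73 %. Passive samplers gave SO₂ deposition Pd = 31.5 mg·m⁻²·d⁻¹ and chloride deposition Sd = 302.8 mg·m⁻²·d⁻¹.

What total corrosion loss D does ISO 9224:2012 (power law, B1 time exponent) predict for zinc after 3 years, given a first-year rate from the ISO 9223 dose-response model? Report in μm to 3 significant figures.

zinc: T>10 °C ⇒ hinge -0.071·(13.8−10) = -0.2698
  Pd branch = 0.0129·Pd^0.44·e^(0.046·RH+f) = 1.291 μm/a
  Sd branch = 0.0175·Sd^0.57·e^(0.008·RH+0.085·T) = 2.632 μm/a
  sum: 1.291 + 2.632 → r_corr = 3.924 μm/a
ISO 9224: D(t) = r_corr · t^b with b = 0.813 (zinc, B1)
  D(3) = 3.924 × 3^0.813 = 3.924 × 2.443 = 9.585 μm

D(3) = 9.59 μm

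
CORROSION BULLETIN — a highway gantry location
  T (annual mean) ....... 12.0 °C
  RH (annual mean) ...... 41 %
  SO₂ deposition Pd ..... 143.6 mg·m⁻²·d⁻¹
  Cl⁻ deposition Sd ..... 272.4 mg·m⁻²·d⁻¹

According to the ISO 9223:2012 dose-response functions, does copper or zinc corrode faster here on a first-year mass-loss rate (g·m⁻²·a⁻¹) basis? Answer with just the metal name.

zinc

copper: temperature factor f = -0.080·(2.0) = -0.1600
  SO₂ term: 0.0053·143.6^0.26·exp(0.059·41-0.1600) = 0.1846
  Cl⁻ term: 0.01025·272.4^0.27·exp(0.036·41+0.049·12.0) = 0.367
  r_corr = 0.1846 + 0.367 = 0.5515 μm/a
  mass loss = 0.5515 μm/a × 8.96 g/cm³ = 4.942 g·m⁻²·a⁻¹
zinc: T>10 °C ⇒ hinge -0.071·(12.0−10) = -0.1420
  SO₂ term: 0.0129·143.6^0.44·exp(0.046·41-0.1420) = 0.6564
  Sd branch = 0.0175·Sd^0.57·e^(0.008·RH+0.085·T) = 1.646 μm/a
  sum: 0.6564 + 1.646 → r_corr = 2.303 μm/a
  mass loss = 2.303 μm/a × 7.14 g/cm³ = 16.44 g·m⁻²·a⁻¹
Ordering by g·m⁻²·a⁻¹: zinc (16.4) > copper (4.94)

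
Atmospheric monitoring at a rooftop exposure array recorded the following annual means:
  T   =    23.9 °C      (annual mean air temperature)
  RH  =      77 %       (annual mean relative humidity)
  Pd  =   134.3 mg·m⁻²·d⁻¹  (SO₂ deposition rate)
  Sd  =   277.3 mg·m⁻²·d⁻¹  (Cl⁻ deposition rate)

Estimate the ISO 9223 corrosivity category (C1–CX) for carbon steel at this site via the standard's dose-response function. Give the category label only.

carbon steel: f(T) = -0.054·(T−10) [T>10 °C] = -0.7506
  SO₂ term: 1.77·134.3^0.52·exp(0.02·77-0.7506) = 49.82
  Sd branch = 0.102·Sd^0.62·e^(0.033·RH+0.04·T) = 110.1 μm/a
  sum: 49.82 + 110.1 → r_corr = 160 μm/a
ISO 9223 Table 2 (carbon steel): 80 < 160 ≤ 200 μm/a ⇒ C5

C5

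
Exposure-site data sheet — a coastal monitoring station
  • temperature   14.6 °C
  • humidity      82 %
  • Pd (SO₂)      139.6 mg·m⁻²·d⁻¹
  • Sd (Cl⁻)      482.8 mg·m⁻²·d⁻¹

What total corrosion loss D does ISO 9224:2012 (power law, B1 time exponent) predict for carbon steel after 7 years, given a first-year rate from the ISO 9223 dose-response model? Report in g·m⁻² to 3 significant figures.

D(7) = 4.76e+03 g·m⁻²

carbon steel: T>10 °C ⇒ hinge -0.054·(14.6−10) = -0.2484
  Pd branch = 1.77·Pd^0.52·e^(0.02·RH+f) = 92.83 μm/a
  Sd branch = 0.102·Sd^0.62·e^(0.033·RH+0.04·T) = 126.3 μm/a
  r_corr = 92.83 + 126.3 = 219.1 μm/a
Power-law: D(7) = r_corr · 7^0.523
  D(7) = 219.1 × 7^0.523 = 219.1 × 2.767 = 606.3 μm
  Mass loss = 606.3 μm × 7.85 g/cm³ = 4759 g·m⁻²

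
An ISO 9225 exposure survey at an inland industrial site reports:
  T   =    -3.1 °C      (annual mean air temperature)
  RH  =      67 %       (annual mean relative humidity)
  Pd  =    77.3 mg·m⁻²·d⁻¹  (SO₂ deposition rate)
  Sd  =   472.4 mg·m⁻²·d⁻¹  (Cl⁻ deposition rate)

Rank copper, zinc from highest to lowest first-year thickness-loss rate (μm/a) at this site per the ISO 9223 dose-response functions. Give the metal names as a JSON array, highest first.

copper: T≤10 °C ⇒ hinge +0.126·(-3.1−10) = -1.6506
  sulphur-dioxide contribution → 0.1641 μm/a
  chloride contribution → 0.518 μm/a
  ⇒ r_corr(copper) = 0.6821 μm/a
zinc: T≤10 °C ⇒ hinge +0.038·(-3.1−10) = -0.4978
  sulphur-dioxide contribution → 1.158 μm/a
  chloride contribution → 0.7687 μm/a
  ⇒ r_corr(zinc) = 1.927 μm/a
Ordering by μm/a: zinc (1.93) > copper (0.682)

["zinc", "copper"]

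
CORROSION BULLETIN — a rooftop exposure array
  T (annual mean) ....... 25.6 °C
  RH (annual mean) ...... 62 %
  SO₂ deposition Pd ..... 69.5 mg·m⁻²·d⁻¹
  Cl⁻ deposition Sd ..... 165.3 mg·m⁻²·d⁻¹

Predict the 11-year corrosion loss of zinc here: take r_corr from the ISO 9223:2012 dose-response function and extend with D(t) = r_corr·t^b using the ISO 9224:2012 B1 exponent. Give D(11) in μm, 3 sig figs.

D(11) = 36.1 μm

zinc: f(T) = -0.071·(T−10) [T>10 °C] = -1.1076
  Pd branch = 0.0129·Pd^0.44·e^(0.046·RH+f) = 0.4771 μm/a
  Sd branch = 0.0175·Sd^0.57·e^(0.008·RH+0.085·T) = 4.655 μm/a
  sum: 0.4771 + 4.655 → r_corr = 5.132 μm/a
Power-law: D(11) = r_corr · 11^0.813
  D(11) = 5.132 × 11^0.813 = 5.132 × 7.025 = 36.05 μm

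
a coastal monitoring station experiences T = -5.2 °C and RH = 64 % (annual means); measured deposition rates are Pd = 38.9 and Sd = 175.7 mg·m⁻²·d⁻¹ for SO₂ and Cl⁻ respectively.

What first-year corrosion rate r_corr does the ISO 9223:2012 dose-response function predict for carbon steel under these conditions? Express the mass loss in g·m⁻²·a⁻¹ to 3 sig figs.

r_corr = 167 g·m⁻²·a⁻¹

carbon steel: temperature factor f = +0.150·(-15.2) = -2.2800
  Pd branch = 1.77·Pd^0.52·e^(0.02·RH+f) = 4.37 μm/a
  Sd branch = 0.102·Sd^0.62·e^(0.033·RH+0.04·T) = 16.88 μm/a
  r_corr = 4.37 + 16.88 = 21.25 μm/a
Convert to mass loss: 21.25 μm/a × 7.85 g/cm³ = 166.8 g·m⁻²·a⁻¹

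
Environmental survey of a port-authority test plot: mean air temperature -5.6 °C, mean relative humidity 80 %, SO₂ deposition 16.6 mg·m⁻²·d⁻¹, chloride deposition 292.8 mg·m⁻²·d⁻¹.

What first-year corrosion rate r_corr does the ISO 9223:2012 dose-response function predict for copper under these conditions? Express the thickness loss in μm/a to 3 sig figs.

copper: f(T) = +0.126·(T−10) [T≤10 °C] = -1.9656
  Pd branch = 0.0053·Pd^0.26·e^(0.059·RH+f) = 0.1729 μm/a
  Sd branch = 0.01025·Sd^0.27·e^(0.036·RH+0.049·T) = 0.6431 μm/a
  sum: 0.1729 + 0.6431 → r_corr = 0.816 μm/a

r_corr = 0.816 μm/a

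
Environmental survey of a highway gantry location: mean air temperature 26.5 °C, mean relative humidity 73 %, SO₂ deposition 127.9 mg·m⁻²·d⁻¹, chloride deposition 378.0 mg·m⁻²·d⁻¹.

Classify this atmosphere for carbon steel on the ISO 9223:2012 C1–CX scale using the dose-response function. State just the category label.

carbon steel: T>10 °C ⇒ hinge -0.054·(26.5−10) = -0.8910
  Pd branch = 1.77·Pd^0.52·e^(0.02·RH+f) = 38.96 μm/a
  Cl⁻ term: 0.102·378.0^0.62·exp(0.033·73+0.04·26.5) = 129.8
  sum: 38.96 + 129.8 → r_corr = 168.7 μm/a
ISO 9223 Table 2 (carbon steel): 80 < 169 ≤ 200 μm/a ⇒ C5

C5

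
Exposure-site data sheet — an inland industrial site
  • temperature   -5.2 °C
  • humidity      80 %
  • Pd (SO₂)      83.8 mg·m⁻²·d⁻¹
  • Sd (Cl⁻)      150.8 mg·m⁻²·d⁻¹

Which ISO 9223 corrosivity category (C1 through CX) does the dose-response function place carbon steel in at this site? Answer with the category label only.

carbon steel: T≤10 °C ⇒ hinge +0.150·(-5.2−10) = -2.2800
  SO₂ term: 1.77·83.8^0.52·exp(0.02·80-2.2800) = 8.969
  Cl⁻ term: 0.102·150.8^0.62·exp(0.033·80+0.04·-5.2) = 26.03
  sum: 8.969 + 26.03 → r_corr = 35 μm/a
35 μm/a falls in (25, 50] for carbon steel → category C3

C3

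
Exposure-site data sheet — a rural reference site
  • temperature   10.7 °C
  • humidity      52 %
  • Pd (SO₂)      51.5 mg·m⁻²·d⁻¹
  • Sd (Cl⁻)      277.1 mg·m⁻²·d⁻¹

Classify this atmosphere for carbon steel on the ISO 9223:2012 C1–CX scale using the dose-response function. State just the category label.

carbon steel: f(T) = -0.054·(T−10) [T>10 °C] = -0.0378
  Pd branch = 1.77·Pd^0.52·e^(0.02·RH+f) = 37.44 μm/a
  Sd branch = 0.102·Sd^0.62·e^(0.033·RH+0.04·T) = 28.46 μm/a
  r_corr = 37.44 + 28.46 = 65.9 μm/a
Category bounds: 50…80 μm/a bracket r_corr ⇒ C4

C4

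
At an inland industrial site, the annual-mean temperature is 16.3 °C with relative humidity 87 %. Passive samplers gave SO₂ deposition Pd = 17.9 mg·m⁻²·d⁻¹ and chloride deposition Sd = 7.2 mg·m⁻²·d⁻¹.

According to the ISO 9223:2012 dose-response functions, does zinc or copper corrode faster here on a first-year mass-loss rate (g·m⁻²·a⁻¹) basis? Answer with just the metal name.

copper

zinc: f(T) = -0.071·(T−10) [T>10 °C] = -0.4473
  sulphur-dioxide contribution → 1.606 μm/a
  chloride contribution → 0.4322 μm/a
  total first-year rate 2.038 μm/a
  mass loss = 2.038 μm/a × 7.14 g/cm³ = 14.55 g·m⁻²·a⁻¹
copper: f(T) = -0.080·(T−10) [T>10 °C] = -0.5040
  sulphur-dioxide contribution → 1.149 μm/a
  chloride contribution → 0.8898 μm/a
  ⇒ r_corr(copper) = 2.039 μm/a
  mass loss = 2.039 μm/a × 8.96 g/cm³ = 18.27 g·m⁻²·a⁻¹
Ordering by g·m⁻²·a⁻¹: copper (18.3) > zinc (14.5)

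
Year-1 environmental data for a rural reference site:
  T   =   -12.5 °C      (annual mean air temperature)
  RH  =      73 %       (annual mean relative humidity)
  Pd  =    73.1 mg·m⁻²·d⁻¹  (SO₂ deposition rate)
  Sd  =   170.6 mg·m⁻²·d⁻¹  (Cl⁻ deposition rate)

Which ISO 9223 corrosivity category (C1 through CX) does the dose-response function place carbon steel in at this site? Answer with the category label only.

carbon steel: temperature factor f = +0.150·(-22.5) = -3.3750
  Pd branch = 1.77·Pd^0.52·e^(0.02·RH+f) = 2.43 μm/a
  Sd branch = 0.102·Sd^0.62·e^(0.033·RH+0.04·T) = 16.65 μm/a
  sum: 2.43 + 16.65 → r_corr = 19.08 μm/a
19.1 μm/a falls in (1.3, 25] for carbon steel → category C2

C2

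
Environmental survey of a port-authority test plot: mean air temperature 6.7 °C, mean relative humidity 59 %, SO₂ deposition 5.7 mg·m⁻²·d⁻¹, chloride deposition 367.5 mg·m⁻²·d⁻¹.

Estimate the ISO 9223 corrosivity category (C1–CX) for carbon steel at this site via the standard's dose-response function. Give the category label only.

carbon steel: temperature factor f = +0.150·(-3.3) = -0.4950
  SO₂ term: 1.77·5.7^0.52·exp(0.02·59-0.4950) = 8.68
  Cl⁻ term: 0.102·367.5^0.62·exp(0.033·59+0.04·6.7) = 36.39
  sum: 8.68 + 36.39 → r_corr = 45.07 μm/a
45.1 μm/a falls in (25, 50] for carbon steel → category C3

C3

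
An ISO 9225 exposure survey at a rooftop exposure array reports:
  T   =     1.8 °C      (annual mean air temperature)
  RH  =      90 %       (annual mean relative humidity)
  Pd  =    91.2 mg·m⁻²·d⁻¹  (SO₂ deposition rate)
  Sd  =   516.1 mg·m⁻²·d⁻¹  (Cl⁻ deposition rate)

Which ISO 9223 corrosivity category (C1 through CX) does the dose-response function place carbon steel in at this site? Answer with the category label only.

carbon steel: temperature factor f = +0.150·(-8.2) = -1.2300
  sulphur-dioxide contribution → 32.71 μm/a
  chloride contribution → 102.7 μm/a
  ⇒ r_corr(carbon steel) = 135.4 μm/a
ISO 9223 Table 2 (carbon steel): 80 < 135 ≤ 200 μm/a ⇒ C5

C5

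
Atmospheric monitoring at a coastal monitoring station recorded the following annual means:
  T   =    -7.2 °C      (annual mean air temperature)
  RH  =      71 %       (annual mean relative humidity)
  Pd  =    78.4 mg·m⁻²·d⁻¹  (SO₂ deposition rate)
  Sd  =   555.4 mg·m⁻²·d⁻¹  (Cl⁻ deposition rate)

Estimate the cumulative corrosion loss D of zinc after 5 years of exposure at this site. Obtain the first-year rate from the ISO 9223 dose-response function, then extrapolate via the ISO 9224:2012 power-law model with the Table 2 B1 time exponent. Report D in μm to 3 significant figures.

D(5) = 6.71 μm

zinc: f(T) = +0.038·(T−10) [T≤10 °C] = -0.6536
  SO₂ term: 0.0129·78.4^0.44·exp(0.046·71-0.6536) = 1.199
  Sd branch = 0.0175·Sd^0.57·e^(0.008·RH+0.085·T) = 0.6143 μm/a
  sum: 1.199 + 0.6143 → r_corr = 1.813 μm/a
Power-law: D(5) = r_corr · 5^0.813
  D(5) = 1.813 × 5^0.813 = 1.813 × 3.701 = 6.708 μm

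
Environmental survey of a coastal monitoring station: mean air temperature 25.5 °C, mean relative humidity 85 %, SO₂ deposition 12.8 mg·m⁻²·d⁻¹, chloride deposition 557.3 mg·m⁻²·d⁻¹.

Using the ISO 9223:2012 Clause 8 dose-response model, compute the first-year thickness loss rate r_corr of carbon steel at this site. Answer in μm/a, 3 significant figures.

r_corr = 251 μm/a

carbon steel: f(T) = -0.054·(T−10) [T>10 °C] = -0.8370
  sulphur-dioxide contribution → 15.79 μm/a
  chloride contribution → 235.7 μm/a
  ⇒ r_corr(carbon steel) = 251.5 μm/a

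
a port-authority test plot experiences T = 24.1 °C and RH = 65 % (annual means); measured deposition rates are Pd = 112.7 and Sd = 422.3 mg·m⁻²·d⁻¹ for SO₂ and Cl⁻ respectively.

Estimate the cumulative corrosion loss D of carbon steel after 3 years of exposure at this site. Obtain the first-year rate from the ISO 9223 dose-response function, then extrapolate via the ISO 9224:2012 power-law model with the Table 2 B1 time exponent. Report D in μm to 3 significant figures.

carbon steel: T>10 °C ⇒ hinge -0.054·(24.1−10) = -0.7614
  sulphur-dioxide contribution → 35.39 μm/a
  chloride contribution → 96.99 μm/a
  ⇒ r_corr(carbon steel) = 132.4 μm/a
Power-law: D(3) = r_corr · 3^0.523
  D(3) = 132.4 × 3^0.523 = 132.4 × 1.776 = 235.1 μm

D(3) = 235 μm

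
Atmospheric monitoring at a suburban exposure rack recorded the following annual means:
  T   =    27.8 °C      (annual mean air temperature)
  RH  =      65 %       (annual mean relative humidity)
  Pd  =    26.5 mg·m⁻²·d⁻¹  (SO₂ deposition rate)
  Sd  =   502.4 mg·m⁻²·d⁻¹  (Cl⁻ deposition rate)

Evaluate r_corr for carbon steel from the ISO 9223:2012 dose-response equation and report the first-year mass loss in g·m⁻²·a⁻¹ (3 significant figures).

carbon steel: T>10 °C ⇒ hinge -0.054·(27.8−10) = -0.9612
  sulphur-dioxide contribution → 13.65 μm/a
  chloride contribution → 125.2 μm/a
  total first-year rate 138.9 μm/a
Convert to mass loss: 138.9 μm/a × 7.85 g/cm³ = 1090 g·m⁻²·a⁻¹

r_corr = 1.09e+03 g·m⁻²·a⁻¹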